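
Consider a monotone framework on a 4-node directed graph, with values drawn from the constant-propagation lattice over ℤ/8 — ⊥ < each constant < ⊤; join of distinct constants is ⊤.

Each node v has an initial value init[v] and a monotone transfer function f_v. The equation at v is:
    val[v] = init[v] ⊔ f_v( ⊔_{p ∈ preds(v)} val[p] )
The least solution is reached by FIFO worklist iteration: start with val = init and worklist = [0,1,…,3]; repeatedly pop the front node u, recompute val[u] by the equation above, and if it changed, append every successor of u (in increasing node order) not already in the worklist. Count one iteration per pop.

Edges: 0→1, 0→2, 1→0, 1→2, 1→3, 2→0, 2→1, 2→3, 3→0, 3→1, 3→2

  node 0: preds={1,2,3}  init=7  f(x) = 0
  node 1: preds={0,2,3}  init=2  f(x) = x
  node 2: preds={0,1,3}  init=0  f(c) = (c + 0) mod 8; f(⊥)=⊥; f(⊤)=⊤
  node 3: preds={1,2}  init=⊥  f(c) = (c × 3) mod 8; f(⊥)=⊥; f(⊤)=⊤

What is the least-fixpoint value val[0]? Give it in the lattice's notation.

⊤

Trace (7 dequeues):
  [1] u=0 | in ⊤ | out ⊤ | prev 7 | push {}
  [2] u=1 | in ⊤ | out ⊤ | prev 2 | push {0}
  [3] u=2 | in ⊤ | out ⊤ | prev 0 | push {1}
  [4] u=3 | in ⊤ | out ⊤ | prev ⊥ | push {2}
  [5] u=0 | in ⊤ | out ⊤ | ==
  [6] u=1 | in ⊤ | out ⊤ | ==
  [7] u=2 | in ⊤ | out ⊤ | ==

Converged values:
  [0] ⊤
  [1] ⊤
  [2] ⊤
  [3] ⊤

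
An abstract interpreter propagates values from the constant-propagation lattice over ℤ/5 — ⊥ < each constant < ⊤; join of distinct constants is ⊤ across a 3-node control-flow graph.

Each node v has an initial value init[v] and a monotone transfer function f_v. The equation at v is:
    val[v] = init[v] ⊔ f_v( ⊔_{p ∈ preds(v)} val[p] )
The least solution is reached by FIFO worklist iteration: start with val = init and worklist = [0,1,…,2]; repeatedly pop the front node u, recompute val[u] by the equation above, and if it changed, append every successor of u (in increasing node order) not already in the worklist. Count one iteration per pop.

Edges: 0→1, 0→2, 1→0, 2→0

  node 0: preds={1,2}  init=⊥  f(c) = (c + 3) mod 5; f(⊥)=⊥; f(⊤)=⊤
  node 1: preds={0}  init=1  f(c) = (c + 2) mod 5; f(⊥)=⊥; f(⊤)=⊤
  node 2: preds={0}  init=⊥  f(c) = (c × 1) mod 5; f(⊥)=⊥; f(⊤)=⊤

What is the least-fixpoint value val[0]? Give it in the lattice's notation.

⊤

Iteration log — 7 steps:
  step 1. node 0  ⊔preds=1  new=4  old=⊥  +wl: 
  step 2. node 1  ⊔preds=4  new=1  stable
  step 3. node 2  ⊔preds=4  new=4  old=⊥  +wl: 0
  step 4. node 0  ⊔preds=⊤  new=⊤  old=4  +wl: 1,2
  step 5. node 1  ⊔preds=⊤  new=⊤  old=1  +wl: 0
  step 6. node 2  ⊔preds=⊤  new=⊤  old=4  +wl: 
  step 7. node 0  ⊔preds=⊤  new=⊤  stable

Least fixpoint reached:
  node 0: ⊤
  node 1: ⊤
  node 2: ⊤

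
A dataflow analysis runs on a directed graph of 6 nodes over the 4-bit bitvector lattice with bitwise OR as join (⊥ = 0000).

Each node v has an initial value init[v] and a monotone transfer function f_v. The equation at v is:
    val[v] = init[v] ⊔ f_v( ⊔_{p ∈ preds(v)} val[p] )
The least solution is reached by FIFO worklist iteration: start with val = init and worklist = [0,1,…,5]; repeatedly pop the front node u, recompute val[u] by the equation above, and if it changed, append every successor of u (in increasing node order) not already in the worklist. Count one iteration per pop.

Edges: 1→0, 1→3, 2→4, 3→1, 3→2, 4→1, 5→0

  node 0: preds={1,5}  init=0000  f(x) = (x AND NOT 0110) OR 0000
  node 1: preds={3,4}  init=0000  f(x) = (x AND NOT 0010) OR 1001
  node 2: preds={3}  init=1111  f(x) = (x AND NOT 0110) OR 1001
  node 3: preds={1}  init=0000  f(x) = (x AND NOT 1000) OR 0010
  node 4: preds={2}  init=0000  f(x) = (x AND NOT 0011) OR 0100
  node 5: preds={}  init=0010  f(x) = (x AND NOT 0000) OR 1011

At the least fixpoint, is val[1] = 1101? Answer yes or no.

Iteration log — 13 steps:
  step 1. node 0  ⊔preds=0010  new=0000  stable
  step 2. node 1  ⊔preds=0000  new=1001  old=0000  +wl: 0
  step 3. node 2  ⊔preds=0000  new=1111  stable
  step 4. node 3  ⊔preds=1001  new=0011  old=0000  +wl: 1,2
  step 5. node 4  ⊔preds=1111  new=1100  old=0000  +wl: 
  step 6. node 5  ⊔preds=0000  new=1011  old=0010  +wl: 
  step 7. node 0  ⊔preds=1011  new=1001  old=0000  +wl: 
  step 8. node 1  ⊔preds=1111  new=1101  old=1001  +wl: 0,3
  step 9. node 2  ⊔preds=0011  new=1111  stable
  step 10. node 0  ⊔preds=1111  new=1001  stable
  step 11. node 3  ⊔preds=1101  new=0111  old=0011  +wl: 1,2
  step 12. node 1  ⊔preds=1111  new=1101  stable
  step 13. node 2  ⊔preds=0111  new=1111  stable

Least fixpoint reached:
  node 0: 1001
  node 1: 1101
  node 2: 1111
  node 3: 0111
  node 4: 1100
  node 5: 1011

yes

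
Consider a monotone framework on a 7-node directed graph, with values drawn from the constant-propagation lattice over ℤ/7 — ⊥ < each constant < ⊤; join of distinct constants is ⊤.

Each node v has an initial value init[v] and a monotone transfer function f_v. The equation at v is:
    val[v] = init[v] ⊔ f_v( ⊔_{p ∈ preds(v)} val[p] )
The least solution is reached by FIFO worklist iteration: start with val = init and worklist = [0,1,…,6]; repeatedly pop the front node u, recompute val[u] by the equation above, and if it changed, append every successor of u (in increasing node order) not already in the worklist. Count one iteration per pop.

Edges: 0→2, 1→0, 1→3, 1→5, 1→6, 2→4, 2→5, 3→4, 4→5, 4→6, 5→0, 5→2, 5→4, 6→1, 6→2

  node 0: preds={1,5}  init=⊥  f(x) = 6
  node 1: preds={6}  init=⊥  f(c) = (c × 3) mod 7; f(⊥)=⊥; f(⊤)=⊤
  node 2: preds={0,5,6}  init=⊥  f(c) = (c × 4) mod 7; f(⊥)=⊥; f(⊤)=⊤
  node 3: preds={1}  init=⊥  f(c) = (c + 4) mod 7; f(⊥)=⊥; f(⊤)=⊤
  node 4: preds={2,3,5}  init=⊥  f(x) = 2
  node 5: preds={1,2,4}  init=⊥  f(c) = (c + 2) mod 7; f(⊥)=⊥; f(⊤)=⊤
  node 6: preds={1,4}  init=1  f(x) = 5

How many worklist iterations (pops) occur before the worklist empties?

16

Worklist (16 pops):
  #1 pop 0: in=⊥ → 6 (was ⊥); enqueue []
  #2 pop 1: in=1 → 3 (was ⊥); enqueue [0]
  #3 pop 2: in=⊤ → ⊤ (was ⊥); enqueue []
  #4 pop 3: in=3 → 0 (was ⊥); enqueue []
  #5 pop 4: in=⊤ → 2 (was ⊥); enqueue []
  #6 pop 5: in=⊤ → ⊤ (was ⊥); enqueue [2,4]
  #7 pop 6: in=⊤ → ⊤ (was 1); enqueue [1]
  #8 pop 0: in=⊤ → 6 (no change)
  #9 pop 2: in=⊤ → ⊤ (no change)
  #10 pop 4: in=⊤ → 2 (no change)
  #11 pop 1: in=⊤ → ⊤ (was 3); enqueue [0,3,5,6]
  #12 pop 0: in=⊤ → 6 (no change)
  #13 pop 3: in=⊤ → ⊤ (was 0); enqueue [4]
  #14 pop 5: in=⊤ → ⊤ (no change)
  #15 pop 6: in=⊤ → ⊤ (no change)
  #16 pop 4: in=⊤ → 2 (no change)

Fixpoint:
  val[0] = 6
  val[1] = ⊤
  val[2] = ⊤
  val[3] = ⊤
  val[4] = 2
  val[5] = ⊤
  val[6] = ⊤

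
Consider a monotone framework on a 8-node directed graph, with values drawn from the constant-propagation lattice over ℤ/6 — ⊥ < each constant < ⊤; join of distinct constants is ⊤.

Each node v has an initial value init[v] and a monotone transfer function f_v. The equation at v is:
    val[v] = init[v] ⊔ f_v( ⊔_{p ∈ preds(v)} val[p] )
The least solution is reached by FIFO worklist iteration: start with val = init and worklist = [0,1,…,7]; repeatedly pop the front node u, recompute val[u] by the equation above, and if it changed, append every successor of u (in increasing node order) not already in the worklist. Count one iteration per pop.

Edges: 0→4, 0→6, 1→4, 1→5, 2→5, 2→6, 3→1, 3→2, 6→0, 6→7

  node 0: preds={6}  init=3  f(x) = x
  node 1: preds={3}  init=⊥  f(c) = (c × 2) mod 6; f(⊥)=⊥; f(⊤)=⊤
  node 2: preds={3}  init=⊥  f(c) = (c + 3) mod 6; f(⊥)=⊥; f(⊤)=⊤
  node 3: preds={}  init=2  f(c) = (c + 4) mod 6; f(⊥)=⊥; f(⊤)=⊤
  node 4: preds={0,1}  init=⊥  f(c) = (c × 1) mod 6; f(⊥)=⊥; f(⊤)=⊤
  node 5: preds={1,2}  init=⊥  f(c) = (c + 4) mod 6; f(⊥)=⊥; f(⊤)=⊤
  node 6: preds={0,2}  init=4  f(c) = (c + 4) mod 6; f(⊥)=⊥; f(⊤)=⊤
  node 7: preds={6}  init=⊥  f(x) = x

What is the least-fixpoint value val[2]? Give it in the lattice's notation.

Worklist (9 pops):
  #1 pop 0: in=4 → ⊤ (was 3); enqueue []
  #2 pop 1: in=2 → 4 (was ⊥); enqueue []
  #3 pop 2: in=2 → 5 (was ⊥); enqueue []
  #4 pop 3: in=⊥ → 2 (no change)
  #5 pop 4: in=⊤ → ⊤ (was ⊥); enqueue []
  #6 pop 5: in=⊤ → ⊤ (was ⊥); enqueue []
  #7 pop 6: in=⊤ → ⊤ (was 4); enqueue [0]
  #8 pop 7: in=⊤ → ⊤ (was ⊥); enqueue []
  #9 pop 0: in=⊤ → ⊤ (no change)

Fixpoint:
  val[0] = ⊤
  val[1] = 4
  val[2] = 5
  val[3] = 2
  val[4] = ⊤
  val[5] = ⊤
  val[6] = ⊤
  val[7] = ⊤

5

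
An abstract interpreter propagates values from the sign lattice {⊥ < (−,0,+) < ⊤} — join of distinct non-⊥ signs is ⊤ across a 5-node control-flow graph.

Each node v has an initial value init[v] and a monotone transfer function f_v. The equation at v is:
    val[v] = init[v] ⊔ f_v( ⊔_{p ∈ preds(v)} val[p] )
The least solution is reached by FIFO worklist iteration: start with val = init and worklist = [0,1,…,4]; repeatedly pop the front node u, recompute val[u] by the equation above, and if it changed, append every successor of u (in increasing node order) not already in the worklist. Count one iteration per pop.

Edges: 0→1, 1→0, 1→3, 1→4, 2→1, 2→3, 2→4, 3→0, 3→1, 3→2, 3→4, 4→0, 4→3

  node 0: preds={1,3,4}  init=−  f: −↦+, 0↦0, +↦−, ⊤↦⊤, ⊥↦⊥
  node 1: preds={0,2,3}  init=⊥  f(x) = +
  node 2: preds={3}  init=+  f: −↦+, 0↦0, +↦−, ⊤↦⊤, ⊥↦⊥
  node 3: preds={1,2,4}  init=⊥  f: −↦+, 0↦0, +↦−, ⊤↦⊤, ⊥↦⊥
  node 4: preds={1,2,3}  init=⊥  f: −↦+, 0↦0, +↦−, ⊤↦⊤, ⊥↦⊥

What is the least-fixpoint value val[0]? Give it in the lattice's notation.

Iteration log — 15 steps:
  step 1. node 0  ⊔preds=⊥  new=−  stable
  step 2. node 1  ⊔preds=⊤  new=+  old=⊥  +wl: 0
  step 3. node 2  ⊔preds=⊥  new=+  stable
  step 4. node 3  ⊔preds=+  new=−  old=⊥  +wl: 1,2
  step 5. node 4  ⊔preds=⊤  new=⊤  old=⊥  +wl: 3
  step 6. node 0  ⊔preds=⊤  new=⊤  old=−  +wl: 
  step 7. node 1  ⊔preds=⊤  new=+  stable
  step 8. node 2  ⊔preds=−  new=+  stable
  step 9. node 3  ⊔preds=⊤  new=⊤  old=−  +wl: 0,1,2,4
  step 10. node 0  ⊔preds=⊤  new=⊤  stable
  step 11. node 1  ⊔preds=⊤  new=+  stable
  step 12. node 2  ⊔preds=⊤  new=⊤  old=+  +wl: 1,3
  step 13. node 4  ⊔preds=⊤  new=⊤  stable
  step 14. node 1  ⊔preds=⊤  new=+  stable
  step 15. node 3  ⊔preds=⊤  new=⊤  stable

Least fixpoint reached:
  node 0: ⊤
  node 1: +
  node 2: ⊤
  node 3: ⊤
  node 4: ⊤

⊤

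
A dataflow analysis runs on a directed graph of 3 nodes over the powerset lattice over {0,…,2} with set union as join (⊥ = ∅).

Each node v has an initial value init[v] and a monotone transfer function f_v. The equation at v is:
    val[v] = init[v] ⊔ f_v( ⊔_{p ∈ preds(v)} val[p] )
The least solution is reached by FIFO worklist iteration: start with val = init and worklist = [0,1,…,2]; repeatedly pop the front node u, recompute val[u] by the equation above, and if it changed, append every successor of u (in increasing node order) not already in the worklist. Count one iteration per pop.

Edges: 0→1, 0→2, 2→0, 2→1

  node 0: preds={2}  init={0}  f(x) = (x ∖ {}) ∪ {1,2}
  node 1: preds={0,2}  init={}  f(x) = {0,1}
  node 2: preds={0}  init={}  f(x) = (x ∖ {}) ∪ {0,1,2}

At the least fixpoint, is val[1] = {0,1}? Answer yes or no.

yes

Trace (5 dequeues):
  [1] u=0 | in {} | out {0,1,2} | prev {0} | push {}
  [2] u=1 | in {0,1,2} | out {0,1} | prev {} | push {}
  [3] u=2 | in {0,1,2} | out {0,1,2} | prev {} | push {0,1}
  [4] u=0 | in {0,1,2} | out {0,1,2} | ==
  [5] u=1 | in {0,1,2} | out {0,1} | ==

Converged values:
  [0] {0,1,2}
  [1] {0,1}
  [2] {0,1,2}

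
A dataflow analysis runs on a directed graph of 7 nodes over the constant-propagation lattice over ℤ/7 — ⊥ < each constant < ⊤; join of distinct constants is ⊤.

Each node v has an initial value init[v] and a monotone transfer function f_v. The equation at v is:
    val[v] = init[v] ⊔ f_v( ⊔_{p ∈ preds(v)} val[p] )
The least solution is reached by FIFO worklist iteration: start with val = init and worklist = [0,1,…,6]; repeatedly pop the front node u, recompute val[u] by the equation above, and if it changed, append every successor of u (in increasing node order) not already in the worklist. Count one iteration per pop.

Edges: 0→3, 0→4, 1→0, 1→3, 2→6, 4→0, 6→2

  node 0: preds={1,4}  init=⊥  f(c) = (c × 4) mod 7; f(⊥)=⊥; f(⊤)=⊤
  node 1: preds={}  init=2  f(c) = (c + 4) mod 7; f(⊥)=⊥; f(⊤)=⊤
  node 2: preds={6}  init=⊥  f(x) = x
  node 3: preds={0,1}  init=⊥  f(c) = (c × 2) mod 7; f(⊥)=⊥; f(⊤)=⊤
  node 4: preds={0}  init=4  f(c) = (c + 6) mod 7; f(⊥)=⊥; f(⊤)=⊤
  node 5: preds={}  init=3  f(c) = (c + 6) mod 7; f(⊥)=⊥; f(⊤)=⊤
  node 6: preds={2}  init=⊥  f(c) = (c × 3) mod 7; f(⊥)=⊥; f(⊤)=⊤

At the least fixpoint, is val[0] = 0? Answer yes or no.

Worklist (8 pops):
  #1 pop 0: in=⊤ → ⊤ (was ⊥); enqueue []
  #2 pop 1: in=⊥ → 2 (no change)
  #3 pop 2: in=⊥ → ⊥ (no change)
  #4 pop 3: in=⊤ → ⊤ (was ⊥); enqueue []
  #5 pop 4: in=⊤ → ⊤ (was 4); enqueue [0]
  #6 pop 5: in=⊥ → 3 (no change)
  #7 pop 6: in=⊥ → ⊥ (no change)
  #8 pop 0: in=⊤ → ⊤ (no change)

Fixpoint:
  val[0] = ⊤
  val[1] = 2
  val[2] = ⊥
  val[3] = ⊤
  val[4] = ⊤
  val[5] = 3
  val[6] = ⊥

no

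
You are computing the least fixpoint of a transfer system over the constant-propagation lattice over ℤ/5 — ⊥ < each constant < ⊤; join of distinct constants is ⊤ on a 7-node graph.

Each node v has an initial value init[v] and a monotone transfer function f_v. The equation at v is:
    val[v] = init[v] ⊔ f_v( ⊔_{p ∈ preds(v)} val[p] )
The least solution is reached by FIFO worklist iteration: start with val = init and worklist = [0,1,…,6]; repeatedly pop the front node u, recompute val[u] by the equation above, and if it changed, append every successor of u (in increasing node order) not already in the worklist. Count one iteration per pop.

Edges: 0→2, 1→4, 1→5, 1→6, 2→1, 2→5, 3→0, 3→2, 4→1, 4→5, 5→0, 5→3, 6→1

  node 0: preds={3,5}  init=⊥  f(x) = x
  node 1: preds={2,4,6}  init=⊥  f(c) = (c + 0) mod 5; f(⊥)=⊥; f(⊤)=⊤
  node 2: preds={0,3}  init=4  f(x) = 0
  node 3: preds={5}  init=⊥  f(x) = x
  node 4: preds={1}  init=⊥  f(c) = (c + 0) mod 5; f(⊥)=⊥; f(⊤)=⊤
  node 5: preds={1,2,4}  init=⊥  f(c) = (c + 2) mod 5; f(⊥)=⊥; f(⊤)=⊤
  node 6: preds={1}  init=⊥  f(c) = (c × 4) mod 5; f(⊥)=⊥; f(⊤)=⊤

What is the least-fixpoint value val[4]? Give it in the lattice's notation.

⊤

Trace (16 dequeues):
  [1] u=0 | in ⊥ | out ⊥ | ==
  [2] u=1 | in 4 | out 4 | prev ⊥ | push {}
  [3] u=2 | in ⊥ | out ⊤ | prev 4 | push {1}
  [4] u=3 | in ⊥ | out ⊥ | ==
  [5] u=4 | in 4 | out 4 | prev ⊥ | push {}
  [6] u=5 | in ⊤ | out ⊤ | prev ⊥ | push {0,3}
  [7] u=6 | in 4 | out 1 | prev ⊥ | push {}
  [8] u=1 | in ⊤ | out ⊤ | prev 4 | push {4,5,6}
  [9] u=0 | in ⊤ | out ⊤ | prev ⊥ | push {2}
  [10] u=3 | in ⊤ | out ⊤ | prev ⊥ | push {0}
  [11] u=4 | in ⊤ | out ⊤ | prev 4 | push {1}
  [12] u=5 | in ⊤ | out ⊤ | ==
  [13] u=6 | in ⊤ | out ⊤ | prev 1 | push {}
  [14] u=2 | in ⊤ | out ⊤ | ==
  [15] u=0 | in ⊤ | out ⊤ | ==
  [16] u=1 | in ⊤ | out ⊤ | ==

Converged values:
  [0] ⊤
  [1] ⊤
  [2] ⊤
  [3] ⊤
  [4] ⊤
  [5] ⊤
  [6] ⊤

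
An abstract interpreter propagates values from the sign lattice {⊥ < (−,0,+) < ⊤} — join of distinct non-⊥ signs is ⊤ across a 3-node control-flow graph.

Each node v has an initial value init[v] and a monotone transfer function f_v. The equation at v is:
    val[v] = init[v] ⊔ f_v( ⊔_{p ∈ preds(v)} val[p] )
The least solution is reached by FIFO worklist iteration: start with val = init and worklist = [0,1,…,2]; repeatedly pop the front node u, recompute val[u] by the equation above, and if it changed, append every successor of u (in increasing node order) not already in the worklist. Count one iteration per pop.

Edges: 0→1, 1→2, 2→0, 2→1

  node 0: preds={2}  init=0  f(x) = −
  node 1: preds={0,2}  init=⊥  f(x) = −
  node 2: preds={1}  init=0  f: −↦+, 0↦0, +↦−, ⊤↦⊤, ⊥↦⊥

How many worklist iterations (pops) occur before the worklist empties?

5

Trace (5 dequeues):
  [1] u=0 | in 0 | out ⊤ | prev 0 | push {}
  [2] u=1 | in ⊤ | out − | prev ⊥ | push {}
  [3] u=2 | in − | out ⊤ | prev 0 | push {0,1}
  [4] u=0 | in ⊤ | out ⊤ | ==
  [5] u=1 | in ⊤ | out − | ==

Converged values:
  [0] ⊤
  [1] −
  [2] ⊤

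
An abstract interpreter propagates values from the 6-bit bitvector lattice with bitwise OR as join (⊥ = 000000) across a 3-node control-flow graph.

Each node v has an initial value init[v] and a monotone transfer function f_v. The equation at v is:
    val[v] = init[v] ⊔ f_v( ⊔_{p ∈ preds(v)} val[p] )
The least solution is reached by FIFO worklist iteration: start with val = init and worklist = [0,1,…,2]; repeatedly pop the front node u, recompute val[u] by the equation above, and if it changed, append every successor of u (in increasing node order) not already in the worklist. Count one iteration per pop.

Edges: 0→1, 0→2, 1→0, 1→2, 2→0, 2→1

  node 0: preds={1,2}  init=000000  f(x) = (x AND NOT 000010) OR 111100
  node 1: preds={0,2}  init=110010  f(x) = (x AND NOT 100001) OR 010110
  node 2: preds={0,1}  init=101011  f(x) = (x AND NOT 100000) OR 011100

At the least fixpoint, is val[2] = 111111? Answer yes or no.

Worklist (5 pops):
  #1 pop 0: in=111011 → 111101 (was 000000); enqueue []
  #2 pop 1: in=111111 → 111110 (was 110010); enqueue [0]
  #3 pop 2: in=111111 → 111111 (was 101011); enqueue [1]
  #4 pop 0: in=111111 → 111101 (no change)
  #5 pop 1: in=111111 → 111110 (no change)

Fixpoint:
  val[0] = 111101
  val[1] = 111110
  val[2] = 111111

yes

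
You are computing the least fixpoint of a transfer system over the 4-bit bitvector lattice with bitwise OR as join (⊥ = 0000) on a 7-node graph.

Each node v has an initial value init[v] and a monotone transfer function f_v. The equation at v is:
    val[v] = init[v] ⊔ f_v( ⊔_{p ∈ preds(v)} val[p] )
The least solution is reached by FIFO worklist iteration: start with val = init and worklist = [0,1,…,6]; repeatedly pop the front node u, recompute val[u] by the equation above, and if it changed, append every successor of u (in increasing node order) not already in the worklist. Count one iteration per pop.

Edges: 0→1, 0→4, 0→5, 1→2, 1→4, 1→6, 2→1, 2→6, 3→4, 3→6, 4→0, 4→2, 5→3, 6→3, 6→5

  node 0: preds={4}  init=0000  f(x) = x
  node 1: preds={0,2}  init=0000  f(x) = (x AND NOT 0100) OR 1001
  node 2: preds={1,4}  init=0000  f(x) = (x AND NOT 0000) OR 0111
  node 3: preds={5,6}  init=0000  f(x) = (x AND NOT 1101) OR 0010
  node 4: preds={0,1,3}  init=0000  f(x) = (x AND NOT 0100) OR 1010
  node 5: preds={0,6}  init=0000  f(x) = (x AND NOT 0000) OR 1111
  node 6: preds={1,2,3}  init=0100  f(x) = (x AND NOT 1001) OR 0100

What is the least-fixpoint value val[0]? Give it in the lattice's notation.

1011

Iteration log — 15 steps:
  step 1. node 0  ⊔preds=0000  new=0000  stable
  step 2. node 1  ⊔preds=0000  new=1001  old=0000  +wl: 
  step 3. node 2  ⊔preds=1001  new=1111  old=0000  +wl: 1
  step 4. node 3  ⊔preds=0100  new=0010  old=0000  +wl: 
  step 5. node 4  ⊔preds=1011  new=1011  old=0000  +wl: 0,2
  step 6. node 5  ⊔preds=0100  new=1111  old=0000  +wl: 3
  step 7. node 6  ⊔preds=1111  new=0110  old=0100  +wl: 5
  step 8. node 1  ⊔preds=1111  new=1011  old=1001  +wl: 4,6
  step 9. node 0  ⊔preds=1011  new=1011  old=0000  +wl: 1
  step 10. node 2  ⊔preds=1011  new=1111  stable
  step 11. node 3  ⊔preds=1111  new=0010  stable
  step 12. node 5  ⊔preds=1111  new=1111  stable
  step 13. node 4  ⊔preds=1011  new=1011  stable
  step 14. node 6  ⊔preds=1111  new=0110  stable
  step 15. node 1  ⊔preds=1111  new=1011  stable

Least fixpoint reached:
  node 0: 1011
  node 1: 1011
  node 2: 1111
  node 3: 0010
  node 4: 1011
  node 5: 1111
  node 6: 0110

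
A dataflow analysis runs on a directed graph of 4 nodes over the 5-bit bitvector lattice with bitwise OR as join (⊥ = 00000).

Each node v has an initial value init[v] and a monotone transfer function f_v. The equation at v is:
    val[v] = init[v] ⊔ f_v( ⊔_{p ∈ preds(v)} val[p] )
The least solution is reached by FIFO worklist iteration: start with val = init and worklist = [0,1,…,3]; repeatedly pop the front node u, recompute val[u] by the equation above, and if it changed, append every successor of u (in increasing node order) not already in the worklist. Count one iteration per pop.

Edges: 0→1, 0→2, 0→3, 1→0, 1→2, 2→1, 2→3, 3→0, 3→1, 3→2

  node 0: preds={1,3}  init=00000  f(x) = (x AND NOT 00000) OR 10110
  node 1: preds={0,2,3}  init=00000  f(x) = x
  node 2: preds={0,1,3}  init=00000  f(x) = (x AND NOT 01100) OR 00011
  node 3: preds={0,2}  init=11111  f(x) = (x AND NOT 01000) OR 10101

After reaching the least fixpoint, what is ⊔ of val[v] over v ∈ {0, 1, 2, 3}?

Trace (6 dequeues):
  [1] u=0 | in 11111 | out 11111 | prev 00000 | push {}
  [2] u=1 | in 11111 | out 11111 | prev 00000 | push {0}
  [3] u=2 | in 11111 | out 10011 | prev 00000 | push {1}
  [4] u=3 | in 11111 | out 11111 | ==
  [5] u=0 | in 11111 | out 11111 | ==
  [6] u=1 | in 11111 | out 11111 | ==

Converged values:
  [0] 11111
  [1] 11111
  [2] 10011
  [3] 11111

11111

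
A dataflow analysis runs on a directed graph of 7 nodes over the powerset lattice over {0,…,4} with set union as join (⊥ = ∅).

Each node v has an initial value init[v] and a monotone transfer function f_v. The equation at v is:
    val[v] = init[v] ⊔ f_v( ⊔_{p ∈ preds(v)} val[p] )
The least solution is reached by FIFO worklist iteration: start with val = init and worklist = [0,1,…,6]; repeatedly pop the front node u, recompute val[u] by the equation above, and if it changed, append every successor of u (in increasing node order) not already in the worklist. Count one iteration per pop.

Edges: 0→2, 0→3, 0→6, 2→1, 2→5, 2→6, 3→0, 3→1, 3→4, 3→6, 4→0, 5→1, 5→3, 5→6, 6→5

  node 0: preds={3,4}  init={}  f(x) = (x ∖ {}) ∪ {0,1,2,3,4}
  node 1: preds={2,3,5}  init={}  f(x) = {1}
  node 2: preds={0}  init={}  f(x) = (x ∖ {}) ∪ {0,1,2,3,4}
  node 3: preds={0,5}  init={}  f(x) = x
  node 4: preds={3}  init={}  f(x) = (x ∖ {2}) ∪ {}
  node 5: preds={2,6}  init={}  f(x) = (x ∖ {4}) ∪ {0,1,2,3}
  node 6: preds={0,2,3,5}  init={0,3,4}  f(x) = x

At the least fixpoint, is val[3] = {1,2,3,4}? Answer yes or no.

no

Worklist (11 pops):
  #1 pop 0: in={} → {0,1,2,3,4} (was {}); enqueue []
  #2 pop 1: in={} → {1} (was {}); enqueue []
  #3 pop 2: in={0,1,2,3,4} → {0,1,2,3,4} (was {}); enqueue [1]
  #4 pop 3: in={0,1,2,3,4} → {0,1,2,3,4} (was {}); enqueue [0]
  #5 pop 4: in={0,1,2,3,4} → {0,1,3,4} (was {}); enqueue []
  #6 pop 5: in={0,1,2,3,4} → {0,1,2,3} (was {}); enqueue [3]
  #7 pop 6: in={0,1,2,3,4} → {0,1,2,3,4} (was {0,3,4}); enqueue [5]
  #8 pop 1: in={0,1,2,3,4} → {1} (no change)
  #9 pop 0: in={0,1,2,3,4} → {0,1,2,3,4} (no change)
  #10 pop 3: in={0,1,2,3,4} → {0,1,2,3,4} (no change)
  #11 pop 5: in={0,1,2,3,4} → {0,1,2,3} (no change)

Fixpoint:
  val[0] = {0,1,2,3,4}
  val[1] = {1}
  val[2] = {0,1,2,3,4}
  val[3] = {0,1,2,3,4}
  val[4] = {0,1,3,4}
  val[5] = {0,1,2,3}
  val[6] = {0,1,2,3,4}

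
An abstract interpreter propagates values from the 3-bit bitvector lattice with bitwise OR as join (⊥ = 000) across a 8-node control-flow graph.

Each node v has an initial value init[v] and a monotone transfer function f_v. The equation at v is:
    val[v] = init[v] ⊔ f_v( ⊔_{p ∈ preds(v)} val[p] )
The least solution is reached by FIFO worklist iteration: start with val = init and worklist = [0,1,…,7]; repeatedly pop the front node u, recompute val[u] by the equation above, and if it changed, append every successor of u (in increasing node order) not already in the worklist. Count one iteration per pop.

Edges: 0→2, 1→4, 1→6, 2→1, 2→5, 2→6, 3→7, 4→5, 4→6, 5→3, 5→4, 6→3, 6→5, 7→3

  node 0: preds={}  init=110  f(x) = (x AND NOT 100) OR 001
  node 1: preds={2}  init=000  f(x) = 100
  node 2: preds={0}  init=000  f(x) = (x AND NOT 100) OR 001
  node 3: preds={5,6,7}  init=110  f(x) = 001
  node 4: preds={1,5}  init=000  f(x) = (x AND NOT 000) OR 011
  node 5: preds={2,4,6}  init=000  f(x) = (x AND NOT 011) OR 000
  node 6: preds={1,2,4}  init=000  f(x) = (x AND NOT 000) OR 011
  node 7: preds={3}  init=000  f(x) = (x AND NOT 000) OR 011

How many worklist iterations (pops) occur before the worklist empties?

12

Iteration log — 12 steps:
  step 1. node 0  ⊔preds=000  new=111  old=110  +wl: 
  step 2. node 1  ⊔preds=000  new=100  old=000  +wl: 
  step 3. node 2  ⊔preds=111  new=011  old=000  +wl: 1
  step 4. node 3  ⊔preds=000  new=111  old=110  +wl: 
  step 5. node 4  ⊔preds=100  new=111  old=000  +wl: 
  step 6. node 5  ⊔preds=111  new=100  old=000  +wl: 3,4
  step 7. node 6  ⊔preds=111  new=111  old=000  +wl: 5
  step 8. node 7  ⊔preds=111  new=111  old=000  +wl: 
  step 9. node 1  ⊔preds=011  new=100  stable
  step 10. node 3  ⊔preds=111  new=111  stable
  step 11. node 4  ⊔preds=100  new=111  stable
  step 12. node 5  ⊔preds=111  new=100  stable

Least fixpoint reached:
  node 0: 111
  node 1: 100
  node 2: 011
  node 3: 111
  node 4: 111
  node 5: 100
  node 6: 111
  node 7: 111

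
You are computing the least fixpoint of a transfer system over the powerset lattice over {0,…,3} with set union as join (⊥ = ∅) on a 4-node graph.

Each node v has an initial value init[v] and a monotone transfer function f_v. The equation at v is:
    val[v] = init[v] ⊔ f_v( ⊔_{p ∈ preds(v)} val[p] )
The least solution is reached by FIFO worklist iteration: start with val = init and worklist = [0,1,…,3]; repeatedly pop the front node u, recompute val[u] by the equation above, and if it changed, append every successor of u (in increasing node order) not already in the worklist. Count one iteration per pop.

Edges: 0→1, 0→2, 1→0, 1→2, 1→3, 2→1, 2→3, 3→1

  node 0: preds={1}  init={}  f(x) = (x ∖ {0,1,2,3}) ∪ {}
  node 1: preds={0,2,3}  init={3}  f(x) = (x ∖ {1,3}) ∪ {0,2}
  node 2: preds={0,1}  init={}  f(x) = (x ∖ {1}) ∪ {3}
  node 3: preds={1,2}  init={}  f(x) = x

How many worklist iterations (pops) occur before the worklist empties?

Worklist (6 pops):
  #1 pop 0: in={3} → {} (no change)
  #2 pop 1: in={} → {0,2,3} (was {3}); enqueue [0]
  #3 pop 2: in={0,2,3} → {0,2,3} (was {}); enqueue [1]
  #4 pop 3: in={0,2,3} → {0,2,3} (was {}); enqueue []
  #5 pop 0: in={0,2,3} → {} (no change)
  #6 pop 1: in={0,2,3} → {0,2,3} (no change)

Fixpoint:
  val[0] = {}
  val[1] = {0,2,3}
  val[2] = {0,2,3}
  val[3] = {0,2,3}

6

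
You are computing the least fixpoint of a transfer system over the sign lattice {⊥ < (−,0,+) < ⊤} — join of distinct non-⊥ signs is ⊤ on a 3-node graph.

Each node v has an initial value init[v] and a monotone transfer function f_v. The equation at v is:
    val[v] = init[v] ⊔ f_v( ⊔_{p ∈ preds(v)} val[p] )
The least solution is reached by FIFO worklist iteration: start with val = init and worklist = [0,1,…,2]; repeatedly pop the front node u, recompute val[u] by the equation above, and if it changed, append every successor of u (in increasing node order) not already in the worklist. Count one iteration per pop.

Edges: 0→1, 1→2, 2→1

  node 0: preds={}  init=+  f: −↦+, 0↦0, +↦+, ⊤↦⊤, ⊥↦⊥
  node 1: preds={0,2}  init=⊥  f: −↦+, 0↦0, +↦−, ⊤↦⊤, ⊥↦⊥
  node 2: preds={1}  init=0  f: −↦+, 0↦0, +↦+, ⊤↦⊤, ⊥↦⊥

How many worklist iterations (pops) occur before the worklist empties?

4

Iteration log — 4 steps:
  step 1. node 0  ⊔preds=⊥  new=+  stable
  step 2. node 1  ⊔preds=⊤  new=⊤  old=⊥  +wl: 
  step 3. node 2  ⊔preds=⊤  new=⊤  old=0  +wl: 1
  step 4. node 1  ⊔preds=⊤  new=⊤  stable

Least fixpoint reached:
  node 0: +
  node 1: ⊤
  node 2: ⊤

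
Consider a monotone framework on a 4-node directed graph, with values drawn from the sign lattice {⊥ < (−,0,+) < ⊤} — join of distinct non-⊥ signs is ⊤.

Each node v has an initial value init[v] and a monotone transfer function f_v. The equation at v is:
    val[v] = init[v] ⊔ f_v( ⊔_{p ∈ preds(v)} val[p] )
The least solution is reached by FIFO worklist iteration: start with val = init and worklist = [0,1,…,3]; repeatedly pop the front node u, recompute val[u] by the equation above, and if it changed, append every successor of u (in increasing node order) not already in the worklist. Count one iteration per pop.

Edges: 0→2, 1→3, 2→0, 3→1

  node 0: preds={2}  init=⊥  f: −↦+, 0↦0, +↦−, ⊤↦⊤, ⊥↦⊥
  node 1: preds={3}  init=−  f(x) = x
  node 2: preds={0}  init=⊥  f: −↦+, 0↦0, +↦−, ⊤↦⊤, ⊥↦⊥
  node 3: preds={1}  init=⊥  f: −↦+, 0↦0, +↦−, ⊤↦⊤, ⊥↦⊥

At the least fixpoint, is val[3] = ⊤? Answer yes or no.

Worklist (7 pops):
  #1 pop 0: in=⊥ → ⊥ (no change)
  #2 pop 1: in=⊥ → − (no change)
  #3 pop 2: in=⊥ → ⊥ (no change)
  #4 pop 3: in=− → + (was ⊥); enqueue [1]
  #5 pop 1: in=+ → ⊤ (was −); enqueue [3]
  #6 pop 3: in=⊤ → ⊤ (was +); enqueue [1]
  #7 pop 1: in=⊤ → ⊤ (no change)

Fixpoint:
  val[0] = ⊥
  val[1] = ⊤
  val[2] = ⊥
  val[3] = ⊤

yes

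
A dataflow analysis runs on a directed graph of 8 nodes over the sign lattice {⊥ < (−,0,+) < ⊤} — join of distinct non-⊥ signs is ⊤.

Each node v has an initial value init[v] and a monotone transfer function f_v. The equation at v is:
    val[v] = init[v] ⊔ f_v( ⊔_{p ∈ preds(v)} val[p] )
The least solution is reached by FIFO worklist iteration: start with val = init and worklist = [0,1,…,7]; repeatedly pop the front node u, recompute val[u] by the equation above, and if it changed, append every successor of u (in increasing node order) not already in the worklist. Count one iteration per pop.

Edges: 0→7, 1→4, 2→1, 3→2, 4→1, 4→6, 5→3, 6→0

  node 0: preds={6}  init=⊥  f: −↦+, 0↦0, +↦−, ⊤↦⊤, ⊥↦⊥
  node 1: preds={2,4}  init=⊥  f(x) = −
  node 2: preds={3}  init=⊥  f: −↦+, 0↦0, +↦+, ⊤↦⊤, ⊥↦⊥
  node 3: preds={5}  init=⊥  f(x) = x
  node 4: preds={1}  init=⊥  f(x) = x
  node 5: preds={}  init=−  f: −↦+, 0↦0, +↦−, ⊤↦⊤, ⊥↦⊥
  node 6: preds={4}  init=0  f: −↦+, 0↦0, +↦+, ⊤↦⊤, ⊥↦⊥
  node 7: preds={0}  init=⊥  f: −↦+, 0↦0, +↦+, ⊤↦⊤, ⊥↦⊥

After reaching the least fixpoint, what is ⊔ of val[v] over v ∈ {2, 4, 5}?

Worklist (12 pops):
  #1 pop 0: in=0 → 0 (was ⊥); enqueue []
  #2 pop 1: in=⊥ → − (was ⊥); enqueue []
  #3 pop 2: in=⊥ → ⊥ (no change)
  #4 pop 3: in=− → − (was ⊥); enqueue [2]
  #5 pop 4: in=− → − (was ⊥); enqueue [1]
  #6 pop 5: in=⊥ → − (no change)
  #7 pop 6: in=− → ⊤ (was 0); enqueue [0]
  #8 pop 7: in=0 → 0 (was ⊥); enqueue []
  #9 pop 2: in=− → + (was ⊥); enqueue []
  #10 pop 1: in=⊤ → − (no change)
  #11 pop 0: in=⊤ → ⊤ (was 0); enqueue [7]
  #12 pop 7: in=⊤ → ⊤ (was 0); enqueue []

Fixpoint:
  val[0] = ⊤
  val[1] = −
  val[2] = +
  val[3] = −
  val[4] = −
  val[5] = −
  val[6] = ⊤
  val[7] = ⊤

⊤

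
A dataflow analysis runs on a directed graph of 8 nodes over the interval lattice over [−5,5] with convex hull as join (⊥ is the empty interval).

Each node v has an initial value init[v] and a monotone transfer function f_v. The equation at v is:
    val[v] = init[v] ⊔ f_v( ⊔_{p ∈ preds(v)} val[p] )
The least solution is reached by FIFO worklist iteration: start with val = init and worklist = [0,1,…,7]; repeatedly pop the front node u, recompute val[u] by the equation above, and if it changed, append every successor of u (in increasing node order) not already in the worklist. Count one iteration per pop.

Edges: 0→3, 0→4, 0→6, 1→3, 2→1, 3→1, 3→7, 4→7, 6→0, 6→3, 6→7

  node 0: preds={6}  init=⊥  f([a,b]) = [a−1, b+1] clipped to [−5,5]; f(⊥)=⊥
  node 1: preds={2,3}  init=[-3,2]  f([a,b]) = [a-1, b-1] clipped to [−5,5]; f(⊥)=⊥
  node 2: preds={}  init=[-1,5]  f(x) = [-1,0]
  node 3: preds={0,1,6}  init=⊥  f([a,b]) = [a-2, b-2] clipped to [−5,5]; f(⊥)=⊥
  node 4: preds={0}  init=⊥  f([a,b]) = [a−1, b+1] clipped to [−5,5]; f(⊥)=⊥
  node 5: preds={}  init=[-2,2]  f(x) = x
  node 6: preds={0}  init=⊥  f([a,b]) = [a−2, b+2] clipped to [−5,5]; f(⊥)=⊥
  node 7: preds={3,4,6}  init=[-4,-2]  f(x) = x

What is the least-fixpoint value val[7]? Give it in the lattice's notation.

[-5,2]

Iteration log — 10 steps:
  step 1. node 0  ⊔preds=⊥  new=⊥  stable
  step 2. node 1  ⊔preds=[-1,5]  new=[-3,4]  old=[-3,2]  +wl: 
  step 3. node 2  ⊔preds=⊥  new=[-1,5]  stable
  step 4. node 3  ⊔preds=[-3,4]  new=[-5,2]  old=⊥  +wl: 1
  step 5. node 4  ⊔preds=⊥  new=⊥  stable
  step 6. node 5  ⊔preds=⊥  new=[-2,2]  stable
  step 7. node 6  ⊔preds=⊥  new=⊥  stable
  step 8. node 7  ⊔preds=[-5,2]  new=[-5,2]  old=[-4,-2]  +wl: 
  step 9. node 1  ⊔preds=[-5,5]  new=[-5,4]  old=[-3,4]  +wl: 3
  step 10. node 3  ⊔preds=[-5,4]  new=[-5,2]  stable

Least fixpoint reached:
  node 0: ⊥
  node 1: [-5,4]
  node 2: [-1,5]
  node 3: [-5,2]
  node 4: ⊥
  node 5: [-2,2]
  node 6: ⊥
  node 7: [-5,2]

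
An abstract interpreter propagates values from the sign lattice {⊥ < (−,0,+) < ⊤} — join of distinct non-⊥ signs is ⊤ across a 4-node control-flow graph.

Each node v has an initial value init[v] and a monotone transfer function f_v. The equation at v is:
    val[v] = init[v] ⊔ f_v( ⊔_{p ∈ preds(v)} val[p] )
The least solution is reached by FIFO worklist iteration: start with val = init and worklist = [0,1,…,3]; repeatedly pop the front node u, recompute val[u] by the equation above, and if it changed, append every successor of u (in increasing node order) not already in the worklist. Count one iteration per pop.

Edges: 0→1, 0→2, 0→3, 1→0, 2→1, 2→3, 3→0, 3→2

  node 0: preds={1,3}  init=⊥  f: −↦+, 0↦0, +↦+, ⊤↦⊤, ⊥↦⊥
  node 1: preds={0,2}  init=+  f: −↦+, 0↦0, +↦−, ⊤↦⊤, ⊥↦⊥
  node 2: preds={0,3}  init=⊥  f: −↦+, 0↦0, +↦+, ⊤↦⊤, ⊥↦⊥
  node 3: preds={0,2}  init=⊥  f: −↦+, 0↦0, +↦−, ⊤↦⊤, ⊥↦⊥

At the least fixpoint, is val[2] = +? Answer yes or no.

no

Iteration log — 11 steps:
  step 1. node 0  ⊔preds=+  new=+  old=⊥  +wl: 
  step 2. node 1  ⊔preds=+  new=⊤  old=+  +wl: 0
  step 3. node 2  ⊔preds=+  new=+  old=⊥  +wl: 1
  step 4. node 3  ⊔preds=+  new=−  old=⊥  +wl: 2
  step 5. node 0  ⊔preds=⊤  new=⊤  old=+  +wl: 3
  step 6. node 1  ⊔preds=⊤  new=⊤  stable
  step 7. node 2  ⊔preds=⊤  new=⊤  old=+  +wl: 1
  step 8. node 3  ⊔preds=⊤  new=⊤  old=−  +wl: 0,2
  step 9. node 1  ⊔preds=⊤  new=⊤  stable
  step 10. node 0  ⊔preds=⊤  new=⊤  stable
  step 11. node 2  ⊔preds=⊤  new=⊤  stable

Least fixpoint reached:
  node 0: ⊤
  node 1: ⊤
  node 2: ⊤
  node 3: ⊤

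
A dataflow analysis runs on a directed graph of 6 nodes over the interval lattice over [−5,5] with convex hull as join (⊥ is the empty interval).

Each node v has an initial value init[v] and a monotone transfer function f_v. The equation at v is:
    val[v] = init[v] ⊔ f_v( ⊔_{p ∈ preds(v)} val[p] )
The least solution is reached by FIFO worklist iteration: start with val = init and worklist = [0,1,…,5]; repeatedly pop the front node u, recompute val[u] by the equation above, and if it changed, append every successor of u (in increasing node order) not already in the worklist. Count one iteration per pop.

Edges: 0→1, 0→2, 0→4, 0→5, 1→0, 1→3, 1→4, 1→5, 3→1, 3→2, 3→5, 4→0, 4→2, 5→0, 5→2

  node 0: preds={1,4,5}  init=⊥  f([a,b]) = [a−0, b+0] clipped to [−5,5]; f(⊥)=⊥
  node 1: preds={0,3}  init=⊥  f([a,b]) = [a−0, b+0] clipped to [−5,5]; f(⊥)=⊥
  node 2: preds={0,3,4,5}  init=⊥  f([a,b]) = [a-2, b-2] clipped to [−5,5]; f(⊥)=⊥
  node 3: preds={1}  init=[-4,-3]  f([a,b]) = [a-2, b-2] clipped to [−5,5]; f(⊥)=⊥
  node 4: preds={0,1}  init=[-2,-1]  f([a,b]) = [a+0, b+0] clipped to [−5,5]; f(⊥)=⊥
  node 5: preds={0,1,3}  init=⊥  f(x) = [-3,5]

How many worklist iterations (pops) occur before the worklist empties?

Trace (17 dequeues):
  [1] u=0 | in [-2,-1] | out [-2,-1] | prev ⊥ | push {}
  [2] u=1 | in [-4,-1] | out [-4,-1] | prev ⊥ | push {0}
  [3] u=2 | in [-4,-1] | out [-5,-3] | prev ⊥ | push {}
  [4] u=3 | in [-4,-1] | out [-5,-3] | prev [-4,-3] | push {1,2}
  [5] u=4 | in [-4,-1] | out [-4,-1] | prev [-2,-1] | push {}
  [6] u=5 | in [-5,-1] | out [-3,5] | prev ⊥ | push {}
  [7] u=0 | in [-4,5] | out [-4,5] | prev [-2,-1] | push {4,5}
  [8] u=1 | in [-5,5] | out [-5,5] | prev [-4,-1] | push {0,3}
  [9] u=2 | in [-5,5] | out [-5,3] | prev [-5,-3] | push {}
  [10] u=4 | in [-5,5] | out [-5,5] | prev [-4,-1] | push {2}
  [11] u=5 | in [-5,5] | out [-3,5] | ==
  [12] u=0 | in [-5,5] | out [-5,5] | prev [-4,5] | push {1,4,5}
  [13] u=3 | in [-5,5] | out [-5,3] | prev [-5,-3] | push {}
  [14] u=2 | in [-5,5] | out [-5,3] | ==
  [15] u=1 | in [-5,5] | out [-5,5] | ==
  [16] u=4 | in [-5,5] | out [-5,5] | ==
  [17] u=5 | in [-5,5] | out [-3,5] | ==

Converged values:
  [0] [-5,5]
  [1] [-5,5]
  [2] [-5,3]
  [3] [-5,3]
  [4] [-5,5]
  [5] [-3,5]

17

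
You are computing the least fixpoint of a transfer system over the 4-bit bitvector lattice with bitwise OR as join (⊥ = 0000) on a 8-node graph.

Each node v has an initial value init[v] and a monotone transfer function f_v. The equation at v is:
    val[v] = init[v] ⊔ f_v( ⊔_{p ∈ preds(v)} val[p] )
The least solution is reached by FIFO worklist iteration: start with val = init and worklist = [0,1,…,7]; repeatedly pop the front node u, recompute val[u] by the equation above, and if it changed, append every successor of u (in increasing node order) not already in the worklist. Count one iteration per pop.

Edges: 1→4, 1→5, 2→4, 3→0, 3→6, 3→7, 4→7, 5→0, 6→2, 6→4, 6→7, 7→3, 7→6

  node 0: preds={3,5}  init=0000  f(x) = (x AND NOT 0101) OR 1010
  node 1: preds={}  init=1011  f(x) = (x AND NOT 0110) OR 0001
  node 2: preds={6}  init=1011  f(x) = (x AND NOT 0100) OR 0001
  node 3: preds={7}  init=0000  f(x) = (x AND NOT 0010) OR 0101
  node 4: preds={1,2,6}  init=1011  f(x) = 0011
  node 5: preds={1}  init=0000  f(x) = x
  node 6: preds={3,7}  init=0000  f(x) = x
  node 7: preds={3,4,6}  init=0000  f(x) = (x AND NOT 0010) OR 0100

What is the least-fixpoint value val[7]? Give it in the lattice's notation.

Iteration log — 17 steps:
  step 1. node 0  ⊔preds=0000  new=1010  old=0000  +wl: 
  step 2. node 1  ⊔preds=0000  new=1011  stable
  step 3. node 2  ⊔preds=0000  new=1011  stable
  step 4. node 3  ⊔preds=0000  new=0101  old=0000  +wl: 0
  step 5. node 4  ⊔preds=1011  new=1011  stable
  step 6. node 5  ⊔preds=1011  new=1011  old=0000  +wl: 
  step 7. node 6  ⊔preds=0101  new=0101  old=0000  +wl: 2,4
  step 8. node 7  ⊔preds=1111  new=1101  old=0000  +wl: 3,6
  step 9. node 0  ⊔preds=1111  new=1010  stable
  step 10. node 2  ⊔preds=0101  new=1011  stable
  step 11. node 4  ⊔preds=1111  new=1011  stable
  step 12. node 3  ⊔preds=1101  new=1101  old=0101  +wl: 0,7
  step 13. node 6  ⊔preds=1101  new=1101  old=0101  +wl: 2,4
  step 14. node 0  ⊔preds=1111  new=1010  stable
  step 15. node 7  ⊔preds=1111  new=1101  stable
  step 16. node 2  ⊔preds=1101  new=1011  stable
  step 17. node 4  ⊔preds=1111  new=1011  stable

Least fixpoint reached:
  node 0: 1010
  node 1: 1011
  node 2: 1011
  node 3: 1101
  node 4: 1011
  node 5: 1011
  node 6: 1101
  node 7: 1101

1101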